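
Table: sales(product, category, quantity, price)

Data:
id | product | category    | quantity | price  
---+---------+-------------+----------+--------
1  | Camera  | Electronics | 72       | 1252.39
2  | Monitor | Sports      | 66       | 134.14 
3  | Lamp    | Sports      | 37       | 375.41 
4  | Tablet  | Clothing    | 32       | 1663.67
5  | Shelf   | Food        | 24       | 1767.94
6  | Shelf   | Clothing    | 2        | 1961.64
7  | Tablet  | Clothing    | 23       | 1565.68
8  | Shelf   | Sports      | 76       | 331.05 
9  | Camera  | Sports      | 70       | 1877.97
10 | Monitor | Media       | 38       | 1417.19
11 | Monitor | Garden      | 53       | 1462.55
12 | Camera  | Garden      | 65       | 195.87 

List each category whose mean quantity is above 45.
SELECT category, AVG(quantity)
FROM sales
GROUP BY category
HAVING AVG(quantity) > 45

Result:
  Electronics: avg=72.00
  Garden: avg=59.00
  Sports: avg=62.25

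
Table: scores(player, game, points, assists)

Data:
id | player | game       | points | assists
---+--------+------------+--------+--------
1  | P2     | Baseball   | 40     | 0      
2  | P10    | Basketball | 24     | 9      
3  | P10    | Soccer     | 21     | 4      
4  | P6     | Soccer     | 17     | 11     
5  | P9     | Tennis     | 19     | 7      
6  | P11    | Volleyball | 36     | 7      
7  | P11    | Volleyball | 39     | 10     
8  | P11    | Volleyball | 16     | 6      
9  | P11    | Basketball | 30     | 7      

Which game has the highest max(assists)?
SELECT game, MAX(assists) as val
FROM scores
GROUP BY game
ORDER BY val DESC
LIMIT 1

Result: Soccer with max(assists) = 11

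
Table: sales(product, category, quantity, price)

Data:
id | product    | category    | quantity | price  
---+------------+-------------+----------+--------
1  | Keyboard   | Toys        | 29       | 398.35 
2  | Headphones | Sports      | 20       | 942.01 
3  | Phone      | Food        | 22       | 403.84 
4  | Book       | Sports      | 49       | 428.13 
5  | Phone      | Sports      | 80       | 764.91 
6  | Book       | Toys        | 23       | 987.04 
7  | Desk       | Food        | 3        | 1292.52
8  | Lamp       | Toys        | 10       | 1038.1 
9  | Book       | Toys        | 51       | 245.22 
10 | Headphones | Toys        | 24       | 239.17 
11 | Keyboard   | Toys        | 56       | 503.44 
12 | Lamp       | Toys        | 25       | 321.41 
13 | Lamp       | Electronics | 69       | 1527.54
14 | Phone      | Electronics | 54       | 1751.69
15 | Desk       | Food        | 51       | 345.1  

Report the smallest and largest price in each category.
SELECT category, MIN(price), MAX(price)
FROM sales
GROUP BY category

Result:
  Electronics: min=1527.54, max=1751.69
  Food: min=345.10, max=1292.52
  Sports: min=428.13, max=942.01
  Toys: min=239.17, max=1038.10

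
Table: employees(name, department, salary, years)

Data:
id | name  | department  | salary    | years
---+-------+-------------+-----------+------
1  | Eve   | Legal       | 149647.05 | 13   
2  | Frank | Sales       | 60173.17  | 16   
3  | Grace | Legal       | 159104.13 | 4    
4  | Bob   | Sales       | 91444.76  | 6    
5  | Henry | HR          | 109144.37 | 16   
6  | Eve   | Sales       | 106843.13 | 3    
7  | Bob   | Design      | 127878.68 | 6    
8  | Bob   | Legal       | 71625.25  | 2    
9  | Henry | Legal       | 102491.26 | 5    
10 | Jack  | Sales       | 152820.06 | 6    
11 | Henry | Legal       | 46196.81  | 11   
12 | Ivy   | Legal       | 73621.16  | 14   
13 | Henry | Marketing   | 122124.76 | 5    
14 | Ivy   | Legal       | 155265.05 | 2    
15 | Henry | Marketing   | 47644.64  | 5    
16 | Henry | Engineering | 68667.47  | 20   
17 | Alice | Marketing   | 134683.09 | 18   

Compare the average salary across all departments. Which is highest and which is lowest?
SELECT department, AVG(salary)
FROM employees
GROUP BY department
ORDER BY AVG(salary)

All groups:
  Engineering: 68667.47
  Marketing: 101484.16
  Sales: 102820.28
  Legal: 108278.67
  HR: 109144.37
  Design: 127878.68

Highest: Design (127878.68)
Lowest: Engineering (68667.47)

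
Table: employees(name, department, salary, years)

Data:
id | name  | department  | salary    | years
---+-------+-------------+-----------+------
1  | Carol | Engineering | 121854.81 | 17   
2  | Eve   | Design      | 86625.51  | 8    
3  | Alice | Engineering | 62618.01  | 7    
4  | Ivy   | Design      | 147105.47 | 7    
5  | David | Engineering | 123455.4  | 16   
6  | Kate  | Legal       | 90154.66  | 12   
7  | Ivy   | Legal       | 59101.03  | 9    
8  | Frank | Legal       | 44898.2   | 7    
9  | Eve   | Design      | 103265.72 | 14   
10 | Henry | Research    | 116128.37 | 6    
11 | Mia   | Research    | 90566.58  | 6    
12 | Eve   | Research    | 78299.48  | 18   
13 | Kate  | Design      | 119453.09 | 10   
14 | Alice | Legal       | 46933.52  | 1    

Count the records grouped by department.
SELECT department, COUNT(*) as count
FROM employees
GROUP BY department

Result:
  Design: 4
  Engineering: 3
  Legal: 4
  Research: 3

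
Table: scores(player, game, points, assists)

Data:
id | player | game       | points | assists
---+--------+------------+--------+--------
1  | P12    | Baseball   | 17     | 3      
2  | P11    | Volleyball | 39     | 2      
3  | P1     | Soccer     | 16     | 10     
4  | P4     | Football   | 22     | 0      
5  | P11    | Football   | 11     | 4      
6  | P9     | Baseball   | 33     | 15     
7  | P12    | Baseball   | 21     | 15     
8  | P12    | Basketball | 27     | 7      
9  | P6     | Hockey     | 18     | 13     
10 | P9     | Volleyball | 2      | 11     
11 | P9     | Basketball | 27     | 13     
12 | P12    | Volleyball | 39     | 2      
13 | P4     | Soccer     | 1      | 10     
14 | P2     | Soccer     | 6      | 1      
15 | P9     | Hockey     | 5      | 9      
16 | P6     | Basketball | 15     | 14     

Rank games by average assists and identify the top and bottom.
SELECT game, AVG(assists)
FROM scores
GROUP BY game
ORDER BY AVG(assists)

All groups:
  Football: 2.00
  Volleyball: 5.00
  Soccer: 7.00
  Baseball: 11.00
  Hockey: 11.00
  Basketball: 11.33

Highest: Basketball (11.33)
Lowest: Football (2.00)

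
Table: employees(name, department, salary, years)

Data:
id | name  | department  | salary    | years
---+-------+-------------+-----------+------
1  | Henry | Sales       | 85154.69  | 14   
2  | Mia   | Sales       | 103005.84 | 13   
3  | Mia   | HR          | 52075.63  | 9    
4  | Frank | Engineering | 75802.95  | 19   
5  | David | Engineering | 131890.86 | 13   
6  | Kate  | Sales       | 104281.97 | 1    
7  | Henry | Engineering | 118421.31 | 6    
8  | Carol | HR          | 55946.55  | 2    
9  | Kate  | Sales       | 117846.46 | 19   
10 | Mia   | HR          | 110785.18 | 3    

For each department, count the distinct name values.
SELECT department, COUNT(DISTINCT name)
FROM employees
GROUP BY department

Result:
  Engineering: 3 distinct
  HR: 2 distinct
  Sales: 3 distinct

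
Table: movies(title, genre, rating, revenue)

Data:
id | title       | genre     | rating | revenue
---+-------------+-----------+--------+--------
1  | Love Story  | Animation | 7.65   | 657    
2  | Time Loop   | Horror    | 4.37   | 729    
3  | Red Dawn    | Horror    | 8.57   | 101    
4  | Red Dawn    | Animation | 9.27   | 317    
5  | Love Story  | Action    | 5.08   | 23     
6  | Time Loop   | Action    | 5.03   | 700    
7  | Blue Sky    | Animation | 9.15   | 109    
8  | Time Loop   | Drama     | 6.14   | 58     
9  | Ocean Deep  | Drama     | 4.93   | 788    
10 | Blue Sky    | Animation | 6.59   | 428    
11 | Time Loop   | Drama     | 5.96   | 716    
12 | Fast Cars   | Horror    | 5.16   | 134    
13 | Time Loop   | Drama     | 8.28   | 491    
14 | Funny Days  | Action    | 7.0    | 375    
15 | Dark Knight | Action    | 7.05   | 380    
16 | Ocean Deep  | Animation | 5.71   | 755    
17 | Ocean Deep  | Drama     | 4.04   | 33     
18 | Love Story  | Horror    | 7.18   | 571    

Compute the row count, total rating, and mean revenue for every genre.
SELECT genre,
       COUNT(*) as cnt,
       SUM(rating) as total_rating,
       AVG(revenue) as avg_revenue
FROM movies
GROUP BY genre

Result:
  Action: 4 records, 24.16 total rating, 369.50 avg revenue
  Animation: 5 records, 38.37 total rating, 453.20 avg revenue
  Drama: 5 records, 29.35 total rating, 417.20 avg revenue
  Horror: 4 records, 25.28 total rating, 383.75 avg revenue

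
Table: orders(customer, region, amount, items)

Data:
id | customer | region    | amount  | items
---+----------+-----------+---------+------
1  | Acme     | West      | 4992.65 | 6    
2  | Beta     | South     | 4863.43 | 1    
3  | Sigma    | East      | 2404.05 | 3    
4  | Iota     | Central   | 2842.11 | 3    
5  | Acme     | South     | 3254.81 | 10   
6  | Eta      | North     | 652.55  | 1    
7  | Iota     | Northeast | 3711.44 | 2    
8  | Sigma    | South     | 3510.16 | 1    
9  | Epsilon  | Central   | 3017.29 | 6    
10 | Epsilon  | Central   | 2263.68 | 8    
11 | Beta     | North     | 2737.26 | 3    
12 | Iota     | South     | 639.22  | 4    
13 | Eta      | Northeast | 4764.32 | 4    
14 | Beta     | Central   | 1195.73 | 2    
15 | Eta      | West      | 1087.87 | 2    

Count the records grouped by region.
SELECT region, COUNT(*) as count
FROM orders
GROUP BY region

Result:
  Central: 4
  East: 1
  North: 2
  Northeast: 2
  South: 4
  West: 2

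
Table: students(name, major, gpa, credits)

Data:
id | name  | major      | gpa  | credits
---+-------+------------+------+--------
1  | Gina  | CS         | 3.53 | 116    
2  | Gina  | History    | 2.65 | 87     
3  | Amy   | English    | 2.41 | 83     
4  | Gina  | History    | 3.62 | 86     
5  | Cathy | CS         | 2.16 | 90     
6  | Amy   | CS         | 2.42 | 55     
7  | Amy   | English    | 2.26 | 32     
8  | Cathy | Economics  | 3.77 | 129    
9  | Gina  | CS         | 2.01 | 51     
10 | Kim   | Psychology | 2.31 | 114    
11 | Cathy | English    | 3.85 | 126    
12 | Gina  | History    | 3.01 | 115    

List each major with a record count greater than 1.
SELECT major, COUNT(*) as cnt
FROM students
GROUP BY major
HAVING COUNT(*) > 1

Result:
  CS: 4
  English: 3
  History: 3

Note: HAVING filters groups after aggregation, WHERE filters rows before.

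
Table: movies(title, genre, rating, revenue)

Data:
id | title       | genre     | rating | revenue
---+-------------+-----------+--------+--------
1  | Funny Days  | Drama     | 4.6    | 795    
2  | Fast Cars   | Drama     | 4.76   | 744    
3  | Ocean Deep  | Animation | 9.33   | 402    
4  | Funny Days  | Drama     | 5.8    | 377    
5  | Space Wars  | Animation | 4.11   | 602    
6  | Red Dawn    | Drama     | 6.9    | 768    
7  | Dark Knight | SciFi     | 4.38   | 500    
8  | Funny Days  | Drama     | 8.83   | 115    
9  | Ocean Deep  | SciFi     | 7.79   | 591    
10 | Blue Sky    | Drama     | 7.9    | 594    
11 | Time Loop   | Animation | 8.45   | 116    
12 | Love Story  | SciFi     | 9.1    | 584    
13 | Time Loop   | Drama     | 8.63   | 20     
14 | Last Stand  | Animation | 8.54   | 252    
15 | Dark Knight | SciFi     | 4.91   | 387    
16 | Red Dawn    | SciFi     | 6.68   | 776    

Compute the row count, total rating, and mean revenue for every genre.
SELECT genre,
       COUNT(*) as cnt,
       SUM(rating) as total_rating,
       AVG(revenue) as avg_revenue
FROM movies
GROUP BY genre

Result:
  Animation: 4 records, 30.43 total rating, 343.00 avg revenue
  Drama: 7 records, 47.42 total rating, 487.57 avg revenue
  SciFi: 5 records, 32.86 total rating, 567.60 avg revenue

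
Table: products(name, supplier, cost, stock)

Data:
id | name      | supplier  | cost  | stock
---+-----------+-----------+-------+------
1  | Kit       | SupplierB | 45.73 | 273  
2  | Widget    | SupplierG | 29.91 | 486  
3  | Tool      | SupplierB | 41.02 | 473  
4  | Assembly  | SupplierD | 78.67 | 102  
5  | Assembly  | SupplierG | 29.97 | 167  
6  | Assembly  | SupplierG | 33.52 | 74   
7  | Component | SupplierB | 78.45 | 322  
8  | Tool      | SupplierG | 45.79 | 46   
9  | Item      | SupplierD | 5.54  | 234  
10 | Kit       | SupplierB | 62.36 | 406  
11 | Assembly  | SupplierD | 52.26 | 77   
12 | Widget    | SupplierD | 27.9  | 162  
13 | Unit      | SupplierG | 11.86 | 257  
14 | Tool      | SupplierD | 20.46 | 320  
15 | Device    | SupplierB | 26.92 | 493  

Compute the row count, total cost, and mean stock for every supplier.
SELECT supplier,
       COUNT(*) as cnt,
       SUM(cost) as total_cost,
       AVG(stock) as avg_stock
FROM products
GROUP BY supplier

Result:
  SupplierB: 5 records, 254.48 total cost, 393.40 avg stock
  SupplierD: 5 records, 184.83 total cost, 179.00 avg stock
  SupplierG: 5 records, 151.05 total cost, 206.00 avg stock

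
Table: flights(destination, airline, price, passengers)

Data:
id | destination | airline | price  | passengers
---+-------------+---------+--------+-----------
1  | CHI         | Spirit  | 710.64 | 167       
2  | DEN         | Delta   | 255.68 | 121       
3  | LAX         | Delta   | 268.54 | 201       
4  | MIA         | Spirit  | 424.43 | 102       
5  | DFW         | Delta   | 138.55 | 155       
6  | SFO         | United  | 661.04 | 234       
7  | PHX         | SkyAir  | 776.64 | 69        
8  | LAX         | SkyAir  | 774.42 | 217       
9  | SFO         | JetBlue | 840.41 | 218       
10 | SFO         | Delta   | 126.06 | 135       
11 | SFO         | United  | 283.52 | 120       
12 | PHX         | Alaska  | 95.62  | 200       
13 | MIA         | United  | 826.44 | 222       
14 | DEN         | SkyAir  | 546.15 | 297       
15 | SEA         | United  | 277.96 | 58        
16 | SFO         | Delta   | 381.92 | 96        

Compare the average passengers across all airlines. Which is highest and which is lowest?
SELECT airline, AVG(passengers)
FROM flights
GROUP BY airline
ORDER BY AVG(passengers)

All groups:
  Spirit: 134.50
  Delta: 141.60
  United: 158.50
  SkyAir: 194.33
  Alaska: 200.00
  JetBlue: 218.00

Highest: JetBlue (218.00)
Lowest: Spirit (134.50)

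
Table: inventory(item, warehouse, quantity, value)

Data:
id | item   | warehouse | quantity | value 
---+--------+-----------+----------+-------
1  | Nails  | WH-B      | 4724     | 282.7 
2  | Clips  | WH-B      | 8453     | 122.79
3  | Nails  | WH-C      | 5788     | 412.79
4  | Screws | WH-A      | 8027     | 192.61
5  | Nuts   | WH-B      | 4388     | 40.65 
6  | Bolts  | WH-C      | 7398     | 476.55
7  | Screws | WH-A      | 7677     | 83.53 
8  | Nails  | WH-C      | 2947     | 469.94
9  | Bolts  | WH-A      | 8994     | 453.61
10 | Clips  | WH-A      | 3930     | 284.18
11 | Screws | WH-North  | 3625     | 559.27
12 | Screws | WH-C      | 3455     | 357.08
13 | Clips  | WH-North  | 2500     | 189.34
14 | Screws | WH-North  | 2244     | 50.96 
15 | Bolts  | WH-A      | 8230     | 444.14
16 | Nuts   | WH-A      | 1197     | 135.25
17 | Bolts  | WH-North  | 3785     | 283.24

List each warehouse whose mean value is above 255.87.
SELECT warehouse, AVG(value)
FROM inventory
GROUP BY warehouse
HAVING AVG(value) > 255.87

Result:
  WH-A: avg=265.55
  WH-C: avg=429.09
  WH-North: avg=270.70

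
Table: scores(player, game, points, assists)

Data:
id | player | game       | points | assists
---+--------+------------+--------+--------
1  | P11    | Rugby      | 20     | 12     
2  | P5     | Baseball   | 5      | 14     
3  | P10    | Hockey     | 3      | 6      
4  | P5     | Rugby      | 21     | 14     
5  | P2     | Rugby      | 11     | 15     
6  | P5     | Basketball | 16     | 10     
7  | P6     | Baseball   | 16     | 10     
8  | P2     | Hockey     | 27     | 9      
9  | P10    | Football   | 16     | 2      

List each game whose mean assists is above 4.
SELECT game, AVG(assists)
FROM scores
GROUP BY game
HAVING AVG(assists) > 4

Result:
  Baseball: avg=12.00
  Basketball: avg=10.00
  Hockey: avg=7.50
  Rugby: avg=13.67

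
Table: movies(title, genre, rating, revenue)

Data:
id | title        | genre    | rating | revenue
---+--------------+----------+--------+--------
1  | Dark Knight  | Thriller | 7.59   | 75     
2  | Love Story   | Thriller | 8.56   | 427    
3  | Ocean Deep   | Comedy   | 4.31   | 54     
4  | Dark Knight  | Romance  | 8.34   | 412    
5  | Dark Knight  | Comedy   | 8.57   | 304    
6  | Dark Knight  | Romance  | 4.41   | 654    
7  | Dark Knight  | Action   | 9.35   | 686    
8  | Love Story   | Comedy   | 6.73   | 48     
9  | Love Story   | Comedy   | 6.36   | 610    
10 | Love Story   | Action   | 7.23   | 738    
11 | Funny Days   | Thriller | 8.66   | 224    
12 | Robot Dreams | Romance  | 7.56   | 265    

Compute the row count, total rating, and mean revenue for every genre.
SELECT genre,
       COUNT(*) as cnt,
       SUM(rating) as total_rating,
       AVG(revenue) as avg_revenue
FROM movies
GROUP BY genre

Result:
  Action: 2 records, 16.58 total rating, 712.00 avg revenue
  Comedy: 4 records, 25.97 total rating, 254.00 avg revenue
  Romance: 3 records, 20.31 total rating, 443.67 avg revenue
  Thriller: 3 records, 24.81 total rating, 242.00 avg revenue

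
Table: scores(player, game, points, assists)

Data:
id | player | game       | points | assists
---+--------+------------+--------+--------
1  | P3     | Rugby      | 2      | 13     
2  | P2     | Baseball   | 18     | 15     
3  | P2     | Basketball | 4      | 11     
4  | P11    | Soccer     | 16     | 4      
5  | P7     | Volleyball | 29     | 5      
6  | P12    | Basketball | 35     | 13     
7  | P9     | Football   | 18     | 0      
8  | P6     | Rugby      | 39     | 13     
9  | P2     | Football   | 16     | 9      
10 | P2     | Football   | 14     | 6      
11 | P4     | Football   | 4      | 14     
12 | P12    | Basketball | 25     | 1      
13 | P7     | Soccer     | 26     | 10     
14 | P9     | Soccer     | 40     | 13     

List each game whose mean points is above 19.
SELECT game, AVG(points)
FROM scores
GROUP BY game
HAVING AVG(points) > 19

Result:
  Basketball: avg=21.33
  Rugby: avg=20.50
  Soccer: avg=27.33
  Volleyball: avg=29.00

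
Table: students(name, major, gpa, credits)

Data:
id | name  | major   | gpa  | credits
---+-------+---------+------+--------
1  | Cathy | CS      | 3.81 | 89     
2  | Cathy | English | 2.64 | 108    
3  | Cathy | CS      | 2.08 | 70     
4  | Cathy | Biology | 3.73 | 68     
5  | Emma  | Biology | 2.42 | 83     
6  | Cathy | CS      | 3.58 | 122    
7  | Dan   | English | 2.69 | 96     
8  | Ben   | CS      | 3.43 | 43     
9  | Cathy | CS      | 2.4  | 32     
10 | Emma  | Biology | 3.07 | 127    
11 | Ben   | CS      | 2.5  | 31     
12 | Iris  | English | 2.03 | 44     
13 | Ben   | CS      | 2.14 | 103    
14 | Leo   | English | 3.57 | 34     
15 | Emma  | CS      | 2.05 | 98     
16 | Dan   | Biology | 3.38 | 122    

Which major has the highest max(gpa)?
SELECT major, MAX(gpa) as val
FROM students
GROUP BY major
ORDER BY val DESC
LIMIT 1

Result: CS with max(gpa) = 3.81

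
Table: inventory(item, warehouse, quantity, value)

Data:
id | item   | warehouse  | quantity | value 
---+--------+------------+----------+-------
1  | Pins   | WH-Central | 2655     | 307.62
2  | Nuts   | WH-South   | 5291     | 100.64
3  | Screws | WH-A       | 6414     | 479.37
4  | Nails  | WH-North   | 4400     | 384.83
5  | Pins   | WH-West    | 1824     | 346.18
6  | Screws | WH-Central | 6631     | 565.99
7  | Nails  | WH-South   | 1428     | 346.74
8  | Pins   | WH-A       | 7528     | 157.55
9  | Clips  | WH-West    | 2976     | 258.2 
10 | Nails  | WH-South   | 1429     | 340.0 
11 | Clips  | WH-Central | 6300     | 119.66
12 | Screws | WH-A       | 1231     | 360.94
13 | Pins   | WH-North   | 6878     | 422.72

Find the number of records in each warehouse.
SELECT warehouse, COUNT(*) as count
FROM inventory
GROUP BY warehouse

Result:
  WH-A: 3
  WH-Central: 3
  WH-North: 2
  WH-South: 3
  WH-West: 2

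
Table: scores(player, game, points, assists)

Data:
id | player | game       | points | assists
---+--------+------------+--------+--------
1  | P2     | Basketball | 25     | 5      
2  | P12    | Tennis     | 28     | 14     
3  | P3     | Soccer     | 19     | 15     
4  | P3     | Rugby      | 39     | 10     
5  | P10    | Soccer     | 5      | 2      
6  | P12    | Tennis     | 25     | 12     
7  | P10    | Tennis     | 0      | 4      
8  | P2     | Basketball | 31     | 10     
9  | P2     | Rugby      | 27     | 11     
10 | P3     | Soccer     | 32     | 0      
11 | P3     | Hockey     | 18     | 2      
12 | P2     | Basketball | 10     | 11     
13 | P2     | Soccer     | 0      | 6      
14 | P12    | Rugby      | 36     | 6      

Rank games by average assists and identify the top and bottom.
SELECT game, AVG(assists)
FROM scores
GROUP BY game
ORDER BY AVG(assists)

All groups:
  Hockey: 2.00
  Soccer: 5.75
  Basketball: 8.67
  Rugby: 9.00
  Tennis: 10.00

Highest: Tennis (10.00)
Lowest: Hockey (2.00)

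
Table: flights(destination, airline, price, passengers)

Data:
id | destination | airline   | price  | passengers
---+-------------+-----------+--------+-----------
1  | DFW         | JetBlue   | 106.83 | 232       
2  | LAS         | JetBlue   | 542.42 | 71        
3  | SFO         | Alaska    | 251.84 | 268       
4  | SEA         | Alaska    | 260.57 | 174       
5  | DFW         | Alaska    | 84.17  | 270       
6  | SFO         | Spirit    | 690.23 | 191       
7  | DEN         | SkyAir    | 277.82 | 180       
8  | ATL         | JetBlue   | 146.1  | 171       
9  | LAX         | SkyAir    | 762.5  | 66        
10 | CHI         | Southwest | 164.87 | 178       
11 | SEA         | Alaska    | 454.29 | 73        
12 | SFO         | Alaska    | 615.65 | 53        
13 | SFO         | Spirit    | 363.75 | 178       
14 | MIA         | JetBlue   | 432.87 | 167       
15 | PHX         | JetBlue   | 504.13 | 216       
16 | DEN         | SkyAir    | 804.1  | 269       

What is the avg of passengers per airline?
SELECT airline, AVG(passengers) as result
FROM flights
GROUP BY airline

Result:
  Alaska: 167.60
  JetBlue: 171.40
  SkyAir: 171.67
  Southwest: 178.00
  Spirit: 184.50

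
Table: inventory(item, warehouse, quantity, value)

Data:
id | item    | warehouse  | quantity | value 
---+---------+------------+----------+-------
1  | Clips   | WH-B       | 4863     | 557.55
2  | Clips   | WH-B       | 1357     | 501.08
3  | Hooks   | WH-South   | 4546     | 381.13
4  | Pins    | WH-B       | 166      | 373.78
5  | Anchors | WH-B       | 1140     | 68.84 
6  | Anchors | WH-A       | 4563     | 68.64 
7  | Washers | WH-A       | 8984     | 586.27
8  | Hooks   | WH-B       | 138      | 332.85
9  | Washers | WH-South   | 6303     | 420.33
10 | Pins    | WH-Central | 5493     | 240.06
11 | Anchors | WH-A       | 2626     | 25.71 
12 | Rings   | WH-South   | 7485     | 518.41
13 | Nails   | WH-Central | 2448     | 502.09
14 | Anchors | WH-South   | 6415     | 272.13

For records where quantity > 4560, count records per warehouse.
SELECT warehouse, COUNT(*)
FROM inventory
WHERE quantity > 4560
GROUP BY warehouse

Note: WHERE filters rows before grouping.

Result:
  WH-A: 2
  WH-B: 1
  WH-Central: 1
  WH-South: 3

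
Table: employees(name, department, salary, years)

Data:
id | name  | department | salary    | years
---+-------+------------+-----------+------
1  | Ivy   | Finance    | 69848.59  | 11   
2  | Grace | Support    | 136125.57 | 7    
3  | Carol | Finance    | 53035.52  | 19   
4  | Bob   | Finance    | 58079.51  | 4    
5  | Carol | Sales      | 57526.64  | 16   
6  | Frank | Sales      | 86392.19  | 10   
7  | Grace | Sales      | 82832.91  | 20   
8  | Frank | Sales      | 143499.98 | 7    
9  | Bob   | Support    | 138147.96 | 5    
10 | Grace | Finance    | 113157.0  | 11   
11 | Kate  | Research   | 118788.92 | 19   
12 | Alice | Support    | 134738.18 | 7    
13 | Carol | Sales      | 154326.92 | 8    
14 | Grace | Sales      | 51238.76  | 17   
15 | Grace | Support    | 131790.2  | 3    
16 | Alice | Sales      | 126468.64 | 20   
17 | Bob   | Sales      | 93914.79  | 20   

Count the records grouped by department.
SELECT department, COUNT(*) as count
FROM employees
GROUP BY department

Result:
  Finance: 4
  Research: 1
  Sales: 8
  Support: 4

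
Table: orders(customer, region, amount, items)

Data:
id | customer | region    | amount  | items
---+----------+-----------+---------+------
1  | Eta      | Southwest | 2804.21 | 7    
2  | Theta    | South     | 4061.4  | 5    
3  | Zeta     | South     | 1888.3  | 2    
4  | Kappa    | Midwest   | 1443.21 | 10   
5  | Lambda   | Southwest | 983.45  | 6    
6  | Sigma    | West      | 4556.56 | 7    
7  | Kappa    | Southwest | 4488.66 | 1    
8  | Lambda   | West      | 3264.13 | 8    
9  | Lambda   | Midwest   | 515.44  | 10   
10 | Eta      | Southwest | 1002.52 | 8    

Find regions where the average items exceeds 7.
SELECT region, AVG(items)
FROM orders
GROUP BY region
HAVING AVG(items) > 7

Result:
  Midwest: avg=10.00
  West: avg=7.50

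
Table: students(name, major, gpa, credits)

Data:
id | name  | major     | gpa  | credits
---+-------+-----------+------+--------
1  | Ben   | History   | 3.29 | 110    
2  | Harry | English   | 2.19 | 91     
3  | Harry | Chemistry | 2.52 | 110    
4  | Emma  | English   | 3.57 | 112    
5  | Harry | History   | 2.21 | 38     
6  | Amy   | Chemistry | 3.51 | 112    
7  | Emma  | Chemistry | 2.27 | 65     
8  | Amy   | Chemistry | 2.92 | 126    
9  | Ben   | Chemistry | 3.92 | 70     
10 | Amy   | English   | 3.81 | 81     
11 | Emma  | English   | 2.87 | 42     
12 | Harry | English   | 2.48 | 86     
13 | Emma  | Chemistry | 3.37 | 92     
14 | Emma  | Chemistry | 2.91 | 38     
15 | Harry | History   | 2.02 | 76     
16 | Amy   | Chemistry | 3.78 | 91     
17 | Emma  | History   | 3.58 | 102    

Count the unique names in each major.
SELECT major, COUNT(DISTINCT name)
FROM students
GROUP BY major

Result:
  Chemistry: 4 distinct
  English: 3 distinct
  History: 3 distinct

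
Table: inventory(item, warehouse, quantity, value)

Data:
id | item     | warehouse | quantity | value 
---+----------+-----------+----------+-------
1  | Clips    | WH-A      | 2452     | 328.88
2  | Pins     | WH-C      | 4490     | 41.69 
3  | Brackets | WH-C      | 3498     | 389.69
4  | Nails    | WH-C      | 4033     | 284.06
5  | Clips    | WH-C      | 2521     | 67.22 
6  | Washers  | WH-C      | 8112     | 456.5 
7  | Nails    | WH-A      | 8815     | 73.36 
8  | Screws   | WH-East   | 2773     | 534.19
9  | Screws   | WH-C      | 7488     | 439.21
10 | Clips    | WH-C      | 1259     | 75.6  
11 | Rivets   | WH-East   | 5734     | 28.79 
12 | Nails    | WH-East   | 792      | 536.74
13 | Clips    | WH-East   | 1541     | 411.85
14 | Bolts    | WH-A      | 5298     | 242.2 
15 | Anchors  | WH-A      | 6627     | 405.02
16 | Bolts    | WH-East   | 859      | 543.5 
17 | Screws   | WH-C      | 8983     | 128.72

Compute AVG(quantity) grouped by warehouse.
SELECT warehouse, AVG(quantity) as result
FROM inventory
GROUP BY warehouse

Result:
  WH-A: 5798.00
  WH-C: 5048.00
  WH-East: 2339.80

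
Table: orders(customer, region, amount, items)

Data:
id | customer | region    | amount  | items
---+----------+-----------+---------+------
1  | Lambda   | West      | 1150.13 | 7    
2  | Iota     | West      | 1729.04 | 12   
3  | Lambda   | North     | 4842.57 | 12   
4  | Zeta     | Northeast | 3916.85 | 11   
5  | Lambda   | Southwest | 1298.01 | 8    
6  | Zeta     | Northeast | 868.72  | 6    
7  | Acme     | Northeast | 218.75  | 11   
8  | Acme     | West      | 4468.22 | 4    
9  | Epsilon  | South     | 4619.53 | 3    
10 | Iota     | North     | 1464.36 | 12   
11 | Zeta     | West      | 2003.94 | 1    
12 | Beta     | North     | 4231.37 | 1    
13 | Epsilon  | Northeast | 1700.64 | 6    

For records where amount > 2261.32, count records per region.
SELECT region, COUNT(*)
FROM orders
WHERE amount > 2261.32
GROUP BY region

Note: WHERE filters rows before grouping.

Result:
  North: 2
  Northeast: 1
  South: 1
  West: 1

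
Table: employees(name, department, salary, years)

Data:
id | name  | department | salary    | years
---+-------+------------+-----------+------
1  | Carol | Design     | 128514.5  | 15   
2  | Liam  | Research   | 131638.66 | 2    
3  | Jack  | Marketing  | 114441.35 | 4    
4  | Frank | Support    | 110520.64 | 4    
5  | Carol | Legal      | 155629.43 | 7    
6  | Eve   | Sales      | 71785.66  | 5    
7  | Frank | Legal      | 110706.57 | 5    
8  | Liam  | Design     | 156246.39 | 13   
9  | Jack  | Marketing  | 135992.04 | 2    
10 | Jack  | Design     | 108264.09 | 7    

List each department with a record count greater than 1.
SELECT department, COUNT(*) as cnt
FROM employees
GROUP BY department
HAVING COUNT(*) > 1

Result:
  Design: 3
  Legal: 2
  Marketing: 2

Note: HAVING filters groups after aggregation, WHERE filters rows before.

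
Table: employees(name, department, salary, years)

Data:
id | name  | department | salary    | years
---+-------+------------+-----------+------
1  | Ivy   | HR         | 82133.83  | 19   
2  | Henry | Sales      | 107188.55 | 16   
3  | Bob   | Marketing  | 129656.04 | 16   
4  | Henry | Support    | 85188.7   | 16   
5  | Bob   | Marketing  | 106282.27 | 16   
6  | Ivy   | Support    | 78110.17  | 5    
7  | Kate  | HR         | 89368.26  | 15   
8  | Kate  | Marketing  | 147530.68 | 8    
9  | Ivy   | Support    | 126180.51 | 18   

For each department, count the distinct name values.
SELECT department, COUNT(DISTINCT name)
FROM employees
GROUP BY department

Result:
  HR: 2 distinct
  Marketing: 2 distinct
  Sales: 1 distinct
  Support: 2 distinct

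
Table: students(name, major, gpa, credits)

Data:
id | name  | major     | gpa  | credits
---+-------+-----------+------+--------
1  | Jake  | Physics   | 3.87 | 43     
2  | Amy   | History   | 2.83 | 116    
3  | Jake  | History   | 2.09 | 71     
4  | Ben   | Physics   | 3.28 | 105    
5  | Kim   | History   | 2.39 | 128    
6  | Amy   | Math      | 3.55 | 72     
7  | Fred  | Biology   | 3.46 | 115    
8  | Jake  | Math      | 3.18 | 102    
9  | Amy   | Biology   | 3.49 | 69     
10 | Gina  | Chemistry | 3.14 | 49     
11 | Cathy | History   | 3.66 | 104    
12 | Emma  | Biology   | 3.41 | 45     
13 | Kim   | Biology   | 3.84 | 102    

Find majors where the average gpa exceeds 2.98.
SELECT major, AVG(gpa)
FROM students
GROUP BY major
HAVING AVG(gpa) > 2.98

Result:
  Biology: avg=3.55
  Chemistry: avg=3.14
  Math: avg=3.37
  Physics: avg=3.58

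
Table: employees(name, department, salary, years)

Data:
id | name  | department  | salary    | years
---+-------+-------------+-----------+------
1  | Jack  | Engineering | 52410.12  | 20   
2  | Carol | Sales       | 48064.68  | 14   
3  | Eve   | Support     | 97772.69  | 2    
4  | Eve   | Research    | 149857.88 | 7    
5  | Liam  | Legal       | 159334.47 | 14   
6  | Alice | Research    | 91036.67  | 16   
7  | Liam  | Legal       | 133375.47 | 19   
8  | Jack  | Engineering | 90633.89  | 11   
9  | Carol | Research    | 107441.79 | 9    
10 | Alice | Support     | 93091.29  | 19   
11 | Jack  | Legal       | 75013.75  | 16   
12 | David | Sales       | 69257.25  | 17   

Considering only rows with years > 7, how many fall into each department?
SELECT department, COUNT(*)
FROM employees
WHERE years > 7
GROUP BY department

Note: WHERE filters rows before grouping.

Result:
  Engineering: 2
  Legal: 3
  Research: 2
  Sales: 2
  Support: 1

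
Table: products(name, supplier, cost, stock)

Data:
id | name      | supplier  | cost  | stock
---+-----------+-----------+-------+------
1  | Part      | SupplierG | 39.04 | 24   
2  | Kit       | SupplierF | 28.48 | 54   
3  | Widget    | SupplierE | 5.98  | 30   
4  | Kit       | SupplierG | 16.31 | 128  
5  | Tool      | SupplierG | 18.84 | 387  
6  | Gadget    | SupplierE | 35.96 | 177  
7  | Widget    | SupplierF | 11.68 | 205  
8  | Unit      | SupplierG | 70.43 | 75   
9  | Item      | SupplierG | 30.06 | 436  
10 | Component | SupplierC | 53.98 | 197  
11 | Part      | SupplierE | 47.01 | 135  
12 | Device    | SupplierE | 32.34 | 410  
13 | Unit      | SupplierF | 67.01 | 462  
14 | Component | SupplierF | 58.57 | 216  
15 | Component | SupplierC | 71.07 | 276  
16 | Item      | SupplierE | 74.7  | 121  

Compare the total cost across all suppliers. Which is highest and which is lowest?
SELECT supplier, SUM(cost)
FROM products
GROUP BY supplier
ORDER BY SUM(cost)

All groups:
  SupplierC: 125.05
  SupplierF: 165.74
  SupplierG: 174.68
  SupplierE: 195.99

Highest: SupplierE (195.99)
Lowest: SupplierC (125.05)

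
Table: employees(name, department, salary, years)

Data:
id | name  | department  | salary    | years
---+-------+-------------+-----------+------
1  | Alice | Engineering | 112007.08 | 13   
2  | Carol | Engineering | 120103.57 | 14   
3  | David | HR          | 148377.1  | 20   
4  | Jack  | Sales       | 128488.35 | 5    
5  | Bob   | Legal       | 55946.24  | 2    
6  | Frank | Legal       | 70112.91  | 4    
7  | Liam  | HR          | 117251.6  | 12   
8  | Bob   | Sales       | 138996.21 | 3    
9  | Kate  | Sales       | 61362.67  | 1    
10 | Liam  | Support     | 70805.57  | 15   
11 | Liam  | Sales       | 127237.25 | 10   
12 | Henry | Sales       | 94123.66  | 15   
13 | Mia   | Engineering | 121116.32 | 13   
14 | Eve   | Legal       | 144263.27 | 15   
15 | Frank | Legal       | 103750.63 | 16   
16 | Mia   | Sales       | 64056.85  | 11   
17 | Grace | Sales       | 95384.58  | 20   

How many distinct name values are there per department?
SELECT department, COUNT(DISTINCT name)
FROM employees
GROUP BY department

Result:
  Engineering: 3 distinct
  HR: 2 distinct
  Legal: 3 distinct
  Sales: 7 distinct
  Support: 1 distinct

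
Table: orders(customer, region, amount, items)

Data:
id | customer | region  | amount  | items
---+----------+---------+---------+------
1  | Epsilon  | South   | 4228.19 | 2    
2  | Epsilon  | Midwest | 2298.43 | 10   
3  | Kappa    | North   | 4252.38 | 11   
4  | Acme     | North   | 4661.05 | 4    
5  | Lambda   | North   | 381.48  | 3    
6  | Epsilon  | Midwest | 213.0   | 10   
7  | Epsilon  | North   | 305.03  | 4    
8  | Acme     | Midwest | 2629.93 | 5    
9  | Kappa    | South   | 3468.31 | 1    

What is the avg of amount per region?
SELECT region, AVG(amount) as result
FROM orders
GROUP BY region

Result:
  Midwest: 1713.79
  North: 2399.99
  South: 3848.25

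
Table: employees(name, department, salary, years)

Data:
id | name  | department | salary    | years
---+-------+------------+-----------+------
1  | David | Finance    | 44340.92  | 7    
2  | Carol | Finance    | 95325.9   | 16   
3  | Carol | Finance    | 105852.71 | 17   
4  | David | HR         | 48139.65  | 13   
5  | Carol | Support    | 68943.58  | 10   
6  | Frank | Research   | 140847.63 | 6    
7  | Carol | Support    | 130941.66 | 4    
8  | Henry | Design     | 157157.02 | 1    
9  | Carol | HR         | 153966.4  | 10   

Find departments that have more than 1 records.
SELECT department, COUNT(*) as cnt
FROM employees
GROUP BY department
HAVING COUNT(*) > 1

Result:
  Finance: 3
  HR: 2
  Support: 2

Note: HAVING filters groups after aggregation, WHERE filters rows before.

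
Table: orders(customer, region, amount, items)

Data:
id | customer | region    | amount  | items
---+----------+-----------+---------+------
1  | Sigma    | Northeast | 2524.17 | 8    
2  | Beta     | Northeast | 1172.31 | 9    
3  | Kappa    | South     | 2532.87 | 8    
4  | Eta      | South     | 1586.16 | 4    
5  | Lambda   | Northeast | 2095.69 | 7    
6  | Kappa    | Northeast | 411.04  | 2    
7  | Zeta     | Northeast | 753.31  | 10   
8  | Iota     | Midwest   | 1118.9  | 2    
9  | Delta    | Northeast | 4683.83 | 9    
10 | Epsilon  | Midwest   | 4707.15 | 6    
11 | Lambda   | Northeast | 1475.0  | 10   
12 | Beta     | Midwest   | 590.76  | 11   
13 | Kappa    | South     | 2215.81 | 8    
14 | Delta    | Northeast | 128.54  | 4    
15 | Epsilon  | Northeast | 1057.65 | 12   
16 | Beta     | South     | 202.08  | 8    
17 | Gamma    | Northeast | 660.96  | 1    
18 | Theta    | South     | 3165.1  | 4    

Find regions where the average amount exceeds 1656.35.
SELECT region, AVG(amount)
FROM orders
GROUP BY region
HAVING AVG(amount) > 1656.35

Result:
  Midwest: avg=2138.94
  South: avg=1940.40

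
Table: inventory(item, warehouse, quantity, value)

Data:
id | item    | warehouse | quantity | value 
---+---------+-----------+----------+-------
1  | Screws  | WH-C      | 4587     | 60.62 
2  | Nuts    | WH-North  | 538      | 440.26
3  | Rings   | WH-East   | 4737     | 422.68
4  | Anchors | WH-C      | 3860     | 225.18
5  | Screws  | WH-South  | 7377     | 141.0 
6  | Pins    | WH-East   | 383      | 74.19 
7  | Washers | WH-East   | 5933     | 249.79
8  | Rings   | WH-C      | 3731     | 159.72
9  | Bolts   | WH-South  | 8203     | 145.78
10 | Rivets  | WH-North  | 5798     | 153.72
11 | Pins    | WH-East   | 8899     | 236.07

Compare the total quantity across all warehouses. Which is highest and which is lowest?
SELECT warehouse, SUM(quantity)
FROM inventory
GROUP BY warehouse
ORDER BY SUM(quantity)

All groups:
  WH-North: 6336
  WH-C: 12178
  WH-South: 15580
  WH-East: 19952

Highest: WH-East (19952)
Lowest: WH-North (6336)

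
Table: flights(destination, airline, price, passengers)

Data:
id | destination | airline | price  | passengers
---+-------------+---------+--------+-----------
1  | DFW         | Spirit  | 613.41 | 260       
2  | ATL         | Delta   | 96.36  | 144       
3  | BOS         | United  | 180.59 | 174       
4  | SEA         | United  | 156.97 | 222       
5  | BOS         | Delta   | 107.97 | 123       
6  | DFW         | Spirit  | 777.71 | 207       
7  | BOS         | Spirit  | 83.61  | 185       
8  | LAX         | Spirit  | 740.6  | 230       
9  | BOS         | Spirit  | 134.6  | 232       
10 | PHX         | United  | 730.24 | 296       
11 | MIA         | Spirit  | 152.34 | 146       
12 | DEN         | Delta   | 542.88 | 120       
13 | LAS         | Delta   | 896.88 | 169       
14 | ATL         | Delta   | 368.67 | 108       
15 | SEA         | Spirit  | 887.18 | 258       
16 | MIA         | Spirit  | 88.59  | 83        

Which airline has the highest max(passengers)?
SELECT airline, MAX(passengers) as val
FROM flights
GROUP BY airline
ORDER BY val DESC
LIMIT 1

Result: United with max(passengers) = 296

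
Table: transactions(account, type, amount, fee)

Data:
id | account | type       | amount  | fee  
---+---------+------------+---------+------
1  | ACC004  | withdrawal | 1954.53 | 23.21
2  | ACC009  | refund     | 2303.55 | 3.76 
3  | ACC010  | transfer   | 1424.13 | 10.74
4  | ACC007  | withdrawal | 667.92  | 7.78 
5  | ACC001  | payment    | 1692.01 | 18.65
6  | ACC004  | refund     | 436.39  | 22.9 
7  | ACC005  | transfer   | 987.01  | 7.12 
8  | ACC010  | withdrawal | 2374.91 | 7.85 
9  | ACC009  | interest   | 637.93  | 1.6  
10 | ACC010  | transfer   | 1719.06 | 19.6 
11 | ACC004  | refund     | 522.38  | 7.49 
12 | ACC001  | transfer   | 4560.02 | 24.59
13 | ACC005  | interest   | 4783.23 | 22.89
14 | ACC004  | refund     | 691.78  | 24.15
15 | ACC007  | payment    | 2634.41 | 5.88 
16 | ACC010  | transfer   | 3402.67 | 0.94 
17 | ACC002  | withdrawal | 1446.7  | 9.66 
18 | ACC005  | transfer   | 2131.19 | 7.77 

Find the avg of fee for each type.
SELECT type, AVG(fee) as result
FROM transactions
GROUP BY type

Result:
  interest: 12.25
  payment: 12.27
  refund: 14.58
  transfer: 11.79
  withdrawal: 12.13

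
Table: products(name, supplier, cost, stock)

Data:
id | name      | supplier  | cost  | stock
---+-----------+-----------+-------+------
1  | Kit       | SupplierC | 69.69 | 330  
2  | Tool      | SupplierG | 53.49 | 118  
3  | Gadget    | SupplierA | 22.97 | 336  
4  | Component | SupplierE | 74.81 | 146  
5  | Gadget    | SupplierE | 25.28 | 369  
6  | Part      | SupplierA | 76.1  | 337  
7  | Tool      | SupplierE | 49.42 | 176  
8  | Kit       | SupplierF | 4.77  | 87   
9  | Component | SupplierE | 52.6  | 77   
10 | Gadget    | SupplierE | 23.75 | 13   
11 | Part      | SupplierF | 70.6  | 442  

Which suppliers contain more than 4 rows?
SELECT supplier, COUNT(*) as cnt
FROM products
GROUP BY supplier
HAVING COUNT(*) > 4

Result:
  SupplierE: 5

Note: HAVING filters groups after aggregation, WHERE filters rows before.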